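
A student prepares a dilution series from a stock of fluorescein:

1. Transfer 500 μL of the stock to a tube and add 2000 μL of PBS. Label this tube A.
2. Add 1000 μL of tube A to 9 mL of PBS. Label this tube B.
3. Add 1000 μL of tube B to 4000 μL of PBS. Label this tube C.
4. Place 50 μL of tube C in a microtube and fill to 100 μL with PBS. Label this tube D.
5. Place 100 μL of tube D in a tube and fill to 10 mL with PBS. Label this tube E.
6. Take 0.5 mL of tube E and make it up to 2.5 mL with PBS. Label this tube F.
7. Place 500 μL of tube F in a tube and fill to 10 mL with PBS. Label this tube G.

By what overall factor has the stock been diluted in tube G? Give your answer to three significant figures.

Step 1: 500 μL + 2000 μL = 2500 μL total → factor 2500/500 = 5
Step 2: 1000 μL + 9 mL = 10000 μL total → factor 10000/1000 = 10
Step 3: 1000 μL + 4000 μL = 5000 μL total → factor 5000/1000 = 5
Step 4: 50 μL brought to 100 μL → factor 100/50 = 2
Step 5: 100 μL brought to 10 mL → factor 10000/100 = 100
Step 6: 0.5 mL brought to 2.5 mL → factor 2.5/0.5 = 5
Step 7: 500 μL brought to 10 mL → factor 10000/500 = 20
Overall dilution factor = 5 × 10 × 5 × 2 × 100 × 5 × 20 = 5 × 10^6

5.00 × 10^6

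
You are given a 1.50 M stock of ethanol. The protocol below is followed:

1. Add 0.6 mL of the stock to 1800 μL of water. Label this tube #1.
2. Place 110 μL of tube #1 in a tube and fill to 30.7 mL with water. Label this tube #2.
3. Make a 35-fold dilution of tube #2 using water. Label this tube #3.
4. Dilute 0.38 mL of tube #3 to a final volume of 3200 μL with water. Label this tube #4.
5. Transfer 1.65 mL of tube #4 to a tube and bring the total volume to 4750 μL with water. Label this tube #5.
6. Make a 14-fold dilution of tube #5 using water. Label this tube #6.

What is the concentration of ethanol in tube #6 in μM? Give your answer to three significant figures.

Step 1: 0.6 mL + 1800 μL = 2.4 mL total → factor 2.4/0.6 = 4
Step 2: 110 μL brought to 30.7 mL → factor 30700/110 = 279.09
Step 3: 35-fold → factor 35
Step 4: 0.38 mL brought to 3200 μL → factor 3.2/0.38 = 8.4211
Step 5: 1.65 mL brought to 4750 μL → factor 4.75/1.65 = 2.8788
Step 6: 14-fold → factor 14
Overall dilution factor = 4 × 279.09 × 35 × 8.4211 × 2.8788 × 14 = 1.3261 × 10^7
Final = 1.50 M / 1.3261 × 10^7 = 1.131 × 10^-7 M = 0.113 μM

0.113 μM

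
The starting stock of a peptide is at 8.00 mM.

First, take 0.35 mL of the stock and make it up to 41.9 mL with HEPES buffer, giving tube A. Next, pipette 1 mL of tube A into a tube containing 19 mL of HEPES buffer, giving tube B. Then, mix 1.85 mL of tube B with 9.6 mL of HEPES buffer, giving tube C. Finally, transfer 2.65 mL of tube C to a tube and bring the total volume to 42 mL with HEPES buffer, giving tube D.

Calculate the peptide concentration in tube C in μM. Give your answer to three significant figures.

0.540 μM

Step 1: 0.35 mL brought to 41.9 mL → factor 41.9/0.35 = 119.71
Step 2: 1 mL + 19 mL = 20 mL total → factor 20/1 = 20
Step 3: 1.85 mL + 9.6 mL = 11.45 mL total → factor 11.45/1.85 = 6.1892
Dilution factor through tube C = 119.71 × 20 × 6.1892 = 14819
[tube C] = 8.00 mM / 14819 = 0.0005399 mM = 0.540 μM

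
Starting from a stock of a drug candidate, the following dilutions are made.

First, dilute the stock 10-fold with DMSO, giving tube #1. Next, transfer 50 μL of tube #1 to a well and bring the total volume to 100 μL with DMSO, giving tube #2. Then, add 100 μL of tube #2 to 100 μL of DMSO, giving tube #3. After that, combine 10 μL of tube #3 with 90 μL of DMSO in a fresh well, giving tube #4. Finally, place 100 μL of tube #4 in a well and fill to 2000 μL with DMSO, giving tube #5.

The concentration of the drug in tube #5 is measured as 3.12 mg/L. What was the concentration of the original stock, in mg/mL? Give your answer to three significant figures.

25.0 mg/mL

Step 1: 10-fold → factor 10
Step 2: 50 μL brought to 100 μL → factor 100/50 = 2
Step 3: 100 μL + 100 μL = 200 μL total → factor 200/100 = 2
Step 4: 10 μL + 90 μL = 100 μL total → factor 100/10 = 10
Step 5: 100 μL brought to 2000 μL → factor 2000/100 = 20
Overall dilution factor = 10 × 2 × 2 × 10 × 20 = 8000
Stock = 3.12 mg/L × 8000 = 2.496 × 10^4 mg/L = 25.0 mg/mL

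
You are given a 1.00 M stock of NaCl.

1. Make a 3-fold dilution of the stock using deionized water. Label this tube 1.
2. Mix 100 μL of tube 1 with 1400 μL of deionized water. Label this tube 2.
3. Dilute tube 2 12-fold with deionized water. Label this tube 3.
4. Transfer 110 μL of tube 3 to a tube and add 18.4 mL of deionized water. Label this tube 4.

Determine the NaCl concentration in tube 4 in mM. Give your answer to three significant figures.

Step 1: 3-fold → factor 3
Step 2: 100 μL + 1400 μL = 1500 μL total → factor 1500/100 = 15
Step 3: 12-fold → factor 12
Step 4: 110 μL + 18.4 mL = 18510 μL total → factor 18510/110 = 168.27
Overall dilution factor = 3 × 15 × 12 × 168.27 = 90867
Final = 1.00 M / 90867 = 1.101 × 10^-5 M = 0.0110 mM

0.0110 mM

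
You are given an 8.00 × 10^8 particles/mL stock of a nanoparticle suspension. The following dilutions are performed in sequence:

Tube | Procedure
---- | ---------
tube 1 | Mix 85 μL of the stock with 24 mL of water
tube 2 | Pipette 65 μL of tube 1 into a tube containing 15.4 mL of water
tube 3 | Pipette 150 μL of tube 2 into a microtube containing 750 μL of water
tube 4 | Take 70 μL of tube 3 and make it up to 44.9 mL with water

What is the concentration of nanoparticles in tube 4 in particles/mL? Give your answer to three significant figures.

3.08 particles/mL

Step 1: 85 μL + 24 mL = 24085 μL total → factor 24085/85 = 283.35
Step 2: 65 μL + 15.4 mL = 15465 μL total → factor 15465/65 = 237.92
Step 3: 150 μL + 750 μL = 900 μL total → factor 900/150 = 6
Step 4: 70 μL brought to 44.9 mL → factor 44900/70 = 641.43
Overall dilution factor = 283.35 × 237.92 × 6 × 641.43 = 2.5946 × 10^8
Final = 8.00 × 10^8 particles/mL / 2.5946 × 10^8 = 3.08 particles/mL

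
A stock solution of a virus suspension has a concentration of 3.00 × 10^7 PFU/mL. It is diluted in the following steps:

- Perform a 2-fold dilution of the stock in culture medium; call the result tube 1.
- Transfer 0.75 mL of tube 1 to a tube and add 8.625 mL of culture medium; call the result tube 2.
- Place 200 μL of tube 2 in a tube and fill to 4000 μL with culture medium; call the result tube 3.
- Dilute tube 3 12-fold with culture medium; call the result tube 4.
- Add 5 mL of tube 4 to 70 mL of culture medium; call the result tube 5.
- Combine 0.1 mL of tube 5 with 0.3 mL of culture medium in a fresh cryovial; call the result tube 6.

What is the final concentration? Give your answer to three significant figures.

Step 1: 2-fold → factor 2
Step 2: 0.75 mL + 8.625 mL = 9.375 mL total → factor 9.375/0.75 = 12.5
Step 3: 200 μL brought to 4000 μL → factor 4000/200 = 20
Step 4: 12-fold → factor 12
Step 5: 5 mL + 70 mL = 75 mL total → factor 75/5 = 15
Step 6: 0.1 mL + 0.3 mL = 0.4 mL total → factor 0.4/0.1 = 4
Overall dilution factor = 2 × 12.5 × 20 × 12 × 15 × 4 = 3.6 × 10^5
Final = 3.00 × 10^7 PFU/mL / 3.6 × 10^5 = 83.3 PFU/mL

83.3 PFU/mL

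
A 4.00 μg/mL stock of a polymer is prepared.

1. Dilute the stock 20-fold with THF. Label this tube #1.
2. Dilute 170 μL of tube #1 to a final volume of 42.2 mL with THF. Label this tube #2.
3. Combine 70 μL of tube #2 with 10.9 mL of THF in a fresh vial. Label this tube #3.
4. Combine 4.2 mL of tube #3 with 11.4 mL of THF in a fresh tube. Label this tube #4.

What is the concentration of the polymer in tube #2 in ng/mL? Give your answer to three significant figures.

0.806 ng/mL

Step 1: 20-fold → factor 20
Step 2: 170 μL brought to 42.2 mL → factor 42200/170 = 248.24
Dilution factor through tube #2 = 20 × 248.24 = 4964.7
[tube #2] = 4.00 μg/mL / 4964.7 = 0.0008057 μg/mL = 0.806 ng/mL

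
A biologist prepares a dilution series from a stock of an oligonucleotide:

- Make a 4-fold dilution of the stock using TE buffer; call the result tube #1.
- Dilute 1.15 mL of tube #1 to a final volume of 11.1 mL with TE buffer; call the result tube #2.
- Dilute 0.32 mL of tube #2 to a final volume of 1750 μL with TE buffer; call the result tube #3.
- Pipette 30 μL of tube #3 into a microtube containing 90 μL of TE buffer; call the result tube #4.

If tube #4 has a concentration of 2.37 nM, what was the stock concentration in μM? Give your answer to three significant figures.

Step 1: 4-fold → factor 4
Step 2: 1.15 mL brought to 11.1 mL → factor 11.1/1.15 = 9.6522
Step 3: 0.32 mL brought to 1750 μL → factor 1.75/0.32 = 5.4688
Step 4: 30 μL + 90 μL = 120 μL total → factor 120/30 = 4
Overall dilution factor = 4 × 9.6522 × 5.4688 × 4 = 844.57
Stock = 2.37 nM × 844.57 = 2002 nM = 2.00 μM

2.00 μM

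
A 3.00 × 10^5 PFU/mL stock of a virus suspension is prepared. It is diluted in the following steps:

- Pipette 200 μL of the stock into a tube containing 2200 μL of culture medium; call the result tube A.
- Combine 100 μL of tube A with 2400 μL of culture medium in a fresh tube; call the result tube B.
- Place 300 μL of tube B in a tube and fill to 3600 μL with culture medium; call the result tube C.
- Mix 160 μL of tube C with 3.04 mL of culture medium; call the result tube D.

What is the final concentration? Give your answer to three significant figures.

Step 1: 200 μL + 2200 μL = 2400 μL total → factor 2400/200 = 12
Step 2: 100 μL + 2400 μL = 2500 μL total → factor 2500/100 = 25
Step 3: 300 μL brought to 3600 μL → factor 3600/300 = 12
Step 4: 160 μL + 3.04 mL = 3200 μL total → factor 3200/160 = 20
Overall dilution factor = 12 × 25 × 12 × 20 = 72000
Final = 3.00 × 10^5 PFU/mL / 72000 = 4.17 PFU/mL

4.17 PFU/mL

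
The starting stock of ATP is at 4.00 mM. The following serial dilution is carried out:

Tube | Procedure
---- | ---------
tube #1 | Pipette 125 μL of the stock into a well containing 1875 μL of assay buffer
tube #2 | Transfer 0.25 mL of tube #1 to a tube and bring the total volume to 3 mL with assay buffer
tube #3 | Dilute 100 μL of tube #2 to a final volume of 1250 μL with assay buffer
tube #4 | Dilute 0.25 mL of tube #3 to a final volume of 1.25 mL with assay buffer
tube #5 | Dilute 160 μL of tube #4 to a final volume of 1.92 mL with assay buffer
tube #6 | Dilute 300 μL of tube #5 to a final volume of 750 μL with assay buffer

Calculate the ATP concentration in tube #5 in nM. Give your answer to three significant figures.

Step 1: 125 μL + 1875 μL = 2000 μL total → factor 2000/125 = 16
Step 2: 0.25 mL brought to 3 mL → factor 3/0.25 = 12
Step 3: 100 μL brought to 1250 μL → factor 1250/100 = 12.5
Step 4: 0.25 mL brought to 1.25 mL → factor 1.25/0.25 = 5
Step 5: 160 μL brought to 1.92 mL → factor 1920/160 = 12
Dilution factor through tube #5 = 16 × 12 × 12.5 × 5 × 12 = 1.44 × 10^5
[tube #5] = 4.00 mM / 1.44 × 10^5 = 2.778 × 10^-5 mM = 27.8 nM

27.8 nM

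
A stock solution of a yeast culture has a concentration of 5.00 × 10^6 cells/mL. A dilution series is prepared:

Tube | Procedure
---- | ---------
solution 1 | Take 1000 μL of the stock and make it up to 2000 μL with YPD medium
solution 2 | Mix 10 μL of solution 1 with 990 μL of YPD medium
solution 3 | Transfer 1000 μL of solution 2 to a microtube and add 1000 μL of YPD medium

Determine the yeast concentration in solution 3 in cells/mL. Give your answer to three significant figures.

1.25 × 10^4 cells/mL

Step 1: 1000 μL brought to 2000 μL → factor 2000/1000 = 2
Step 2: 10 μL + 990 μL = 1000 μL total → factor 1000/10 = 100
Step 3: 1000 μL + 1000 μL = 2000 μL total → factor 2000/1000 = 2
Overall dilution factor = 2 × 100 × 2 = 400
Final = 5.00 × 10^6 cells/mL / 400 = 1.25 × 10^4 cells/mL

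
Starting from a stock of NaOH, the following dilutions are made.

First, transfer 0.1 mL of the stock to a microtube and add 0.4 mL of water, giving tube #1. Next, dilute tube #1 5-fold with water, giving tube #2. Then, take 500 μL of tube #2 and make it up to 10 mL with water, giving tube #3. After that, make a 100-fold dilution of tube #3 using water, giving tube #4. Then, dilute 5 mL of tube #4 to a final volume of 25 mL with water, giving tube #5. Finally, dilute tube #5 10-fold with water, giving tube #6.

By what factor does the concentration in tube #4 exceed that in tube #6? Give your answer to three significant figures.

50.0

Step 1: 0.1 mL + 0.4 mL = 0.5 mL total → factor 0.5/0.1 = 5
Step 2: 5-fold → factor 5
Step 3: 500 μL brought to 10 mL → factor 10000/500 = 20
Step 4: 100-fold → factor 100
Step 5: 5 mL brought to 25 mL → factor 25/5 = 5
Step 6: 10-fold → factor 10
Dilution factor to tube #4 = 50000; to tube #6 = 2.5 × 10^6
[tube #4]/[tube #6] = (factor to tube #6)/(factor to tube #4) = 2.5 × 10^6/50000 = 50.0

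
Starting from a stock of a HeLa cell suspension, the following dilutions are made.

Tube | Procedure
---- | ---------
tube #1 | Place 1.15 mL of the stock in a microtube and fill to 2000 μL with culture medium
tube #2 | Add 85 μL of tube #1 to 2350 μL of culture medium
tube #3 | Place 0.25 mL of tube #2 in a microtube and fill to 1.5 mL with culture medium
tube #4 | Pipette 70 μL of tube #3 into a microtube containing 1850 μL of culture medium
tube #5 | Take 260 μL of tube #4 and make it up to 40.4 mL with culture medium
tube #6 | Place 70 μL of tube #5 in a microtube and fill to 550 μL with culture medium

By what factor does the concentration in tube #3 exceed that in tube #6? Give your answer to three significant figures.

3.35 × 10^4

Step 1: 1.15 mL brought to 2000 μL → factor 2/1.15 = 1.7391
Step 2: 85 μL + 2350 μL = 2435 μL total → factor 2435/85 = 28.647
Step 3: 0.25 mL brought to 1.5 mL → factor 1.5/0.25 = 6
Step 4: 70 μL + 1850 μL = 1920 μL total → factor 1920/70 = 27.429
Step 5: 260 μL brought to 40.4 mL → factor 40400/260 = 155.38
Step 6: 70 μL brought to 550 μL → factor 550/70 = 7.8571
Dilution factor to tube #3 = 298.93; to tube #6 = 1.001 × 10^7
[tube #3]/[tube #6] = (factor to tube #6)/(factor to tube #3) = 1.001 × 10^7/298.93 = 3.35 × 10^4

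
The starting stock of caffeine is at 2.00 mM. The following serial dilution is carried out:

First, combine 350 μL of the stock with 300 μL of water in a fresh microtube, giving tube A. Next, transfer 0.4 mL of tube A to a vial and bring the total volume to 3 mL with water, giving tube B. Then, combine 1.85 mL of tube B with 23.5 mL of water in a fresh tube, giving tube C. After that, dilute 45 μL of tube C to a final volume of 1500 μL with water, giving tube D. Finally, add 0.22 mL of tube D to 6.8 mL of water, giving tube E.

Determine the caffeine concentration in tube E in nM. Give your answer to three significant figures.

Step 1: 350 μL + 300 μL = 650 μL total → factor 650/350 = 1.8571
Step 2: 0.4 mL brought to 3 mL → factor 3/0.4 = 7.5
Step 3: 1.85 mL + 23.5 mL = 25.35 mL total → factor 25.35/1.85 = 13.703
Step 4: 45 μL brought to 1500 μL → factor 1500/45 = 33.333
Step 5: 0.22 mL + 6.8 mL = 7.02 mL total → factor 7.02/0.22 = 31.909
Overall dilution factor = 1.8571 × 7.5 × 13.703 × 33.333 × 31.909 = 2.03 × 10^5
Final = 2.00 mM / 2.03 × 10^5 = 9.852 × 10^-6 mM = 9.85 nM

9.85 nM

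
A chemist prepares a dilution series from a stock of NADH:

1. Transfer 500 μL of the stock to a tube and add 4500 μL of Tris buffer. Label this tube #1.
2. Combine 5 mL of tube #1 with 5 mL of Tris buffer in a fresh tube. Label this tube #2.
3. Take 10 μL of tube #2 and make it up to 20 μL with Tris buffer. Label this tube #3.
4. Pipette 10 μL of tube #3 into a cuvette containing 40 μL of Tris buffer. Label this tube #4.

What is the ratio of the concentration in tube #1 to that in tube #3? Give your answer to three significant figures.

Step 1: 500 μL + 4500 μL = 5000 μL total → factor 5000/500 = 10
Step 2: 5 mL + 5 mL = 10 mL total → factor 10/5 = 2
Step 3: 10 μL brought to 20 μL → factor 20/10 = 2
Dilution factor to tube #1 = 10; to tube #3 = 40
[tube #1]/[tube #3] = (factor to tube #3)/(factor to tube #1) = 40/10 = 4.00

4.00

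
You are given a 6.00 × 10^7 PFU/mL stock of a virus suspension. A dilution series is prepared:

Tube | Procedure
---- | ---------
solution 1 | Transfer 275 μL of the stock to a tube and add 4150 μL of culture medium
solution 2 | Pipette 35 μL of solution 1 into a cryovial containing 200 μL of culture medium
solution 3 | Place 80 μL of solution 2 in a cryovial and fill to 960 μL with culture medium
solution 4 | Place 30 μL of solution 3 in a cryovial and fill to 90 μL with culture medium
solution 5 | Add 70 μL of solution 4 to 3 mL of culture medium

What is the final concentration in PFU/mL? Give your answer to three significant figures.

352 PFU/mL

Step 1: 275 μL + 4150 μL = 4425 μL total → factor 4425/275 = 16.091
Step 2: 35 μL + 200 μL = 235 μL total → factor 235/35 = 6.7143
Step 3: 80 μL brought to 960 μL → factor 960/80 = 12
Step 4: 30 μL brought to 90 μL → factor 90/30 = 3
Step 5: 70 μL + 3 mL = 3070 μL total → factor 3070/70 = 43.857
Overall dilution factor = 16.091 × 6.7143 × 12 × 3 × 43.857 = 1.7058 × 10^5
Final = 6.00 × 10^7 PFU/mL / 1.7058 × 10^5 = 352 PFU/mL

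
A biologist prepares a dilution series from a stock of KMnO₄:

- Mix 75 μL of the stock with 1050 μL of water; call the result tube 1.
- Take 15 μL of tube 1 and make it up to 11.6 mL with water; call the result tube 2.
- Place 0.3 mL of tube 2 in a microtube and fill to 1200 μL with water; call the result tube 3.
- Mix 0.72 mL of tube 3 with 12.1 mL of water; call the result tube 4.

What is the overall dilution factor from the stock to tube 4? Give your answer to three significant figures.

8.26 × 10^5

Step 1: 75 μL + 1050 μL = 1125 μL total → factor 1125/75 = 15
Step 2: 15 μL brought to 11.6 mL → factor 11600/15 = 773.33
Step 3: 0.3 mL brought to 1200 μL → factor 1.2/0.3 = 4
Step 4: 0.72 mL + 12.1 mL = 12.82 mL total → factor 12.82/0.72 = 17.806
Overall dilution factor = 15 × 773.33 × 4 × 17.806 = 8.2618 × 10^5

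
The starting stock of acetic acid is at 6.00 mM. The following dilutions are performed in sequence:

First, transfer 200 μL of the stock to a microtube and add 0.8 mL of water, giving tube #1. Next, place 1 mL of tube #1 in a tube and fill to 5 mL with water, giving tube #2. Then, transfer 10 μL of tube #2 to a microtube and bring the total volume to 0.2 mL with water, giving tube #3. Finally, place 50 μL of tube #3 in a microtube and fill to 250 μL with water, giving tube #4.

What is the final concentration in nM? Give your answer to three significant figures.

Step 1: 200 μL + 0.8 mL = 1000 μL total → factor 1000/200 = 5
Step 2: 1 mL brought to 5 mL → factor 5/1 = 5
Step 3: 10 μL brought to 0.2 mL → factor 200/10 = 20
Step 4: 50 μL brought to 250 μL → factor 250/50 = 5
Overall dilution factor = 5 × 5 × 20 × 5 = 2500
Final = 6.00 mM / 2500 = 0.002400 mM = 2.40 × 10^3 nM

2.40 × 10^3 nM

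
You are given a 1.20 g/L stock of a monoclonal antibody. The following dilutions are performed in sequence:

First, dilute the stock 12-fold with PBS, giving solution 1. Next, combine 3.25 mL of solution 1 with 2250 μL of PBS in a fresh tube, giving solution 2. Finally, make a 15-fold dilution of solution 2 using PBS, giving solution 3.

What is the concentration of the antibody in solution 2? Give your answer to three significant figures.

0.0591 g/L

Step 1: 12-fold → factor 12
Step 2: 3.25 mL + 2250 μL = 5.5 mL total → factor 5.5/3.25 = 1.6923
Dilution factor through solution 2 = 12 × 1.6923 = 20.308
[solution 2] = 1.20 g/L / 20.308 = 0.0591 g/L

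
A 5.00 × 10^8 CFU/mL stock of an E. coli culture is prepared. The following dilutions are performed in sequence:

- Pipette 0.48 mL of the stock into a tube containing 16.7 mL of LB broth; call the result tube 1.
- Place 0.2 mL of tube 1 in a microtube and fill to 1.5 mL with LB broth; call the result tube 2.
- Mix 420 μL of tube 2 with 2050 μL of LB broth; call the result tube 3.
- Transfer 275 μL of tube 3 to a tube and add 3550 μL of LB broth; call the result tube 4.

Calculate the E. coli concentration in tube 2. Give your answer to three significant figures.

1.86 × 10^6 CFU/mL

Step 1: 0.48 mL + 16.7 mL = 17.18 mL total → factor 17.18/0.48 = 35.792
Step 2: 0.2 mL brought to 1.5 mL → factor 1.5/0.2 = 7.5
Dilution factor through tube 2 = 35.792 × 7.5 = 268.44
[tube 2] = 5.00 × 10^8 CFU/mL / 268.44 = 1.86 × 10^6 CFU/mL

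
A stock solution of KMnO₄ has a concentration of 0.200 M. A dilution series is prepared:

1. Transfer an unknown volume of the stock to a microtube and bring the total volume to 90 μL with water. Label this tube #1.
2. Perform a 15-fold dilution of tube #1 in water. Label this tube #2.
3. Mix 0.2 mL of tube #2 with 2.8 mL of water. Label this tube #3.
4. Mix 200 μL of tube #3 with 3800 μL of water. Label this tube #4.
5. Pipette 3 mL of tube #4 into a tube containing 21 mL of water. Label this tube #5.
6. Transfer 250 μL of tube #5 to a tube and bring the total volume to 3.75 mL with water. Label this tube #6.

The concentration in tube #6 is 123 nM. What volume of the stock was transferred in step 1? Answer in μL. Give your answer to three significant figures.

29.9 μL

Step 1: v brought to 90 μL → factor = 90 μL/v
Step 2: 15-fold → factor 15
Step 3: 0.2 mL + 2.8 mL = 3 mL total → factor 3/0.2 = 15
Step 4: 200 μL + 3800 μL = 4000 μL total → factor 4000/200 = 20
Step 5: 3 mL + 21 mL = 24 mL total → factor 24/3 = 8
Step 6: 250 μL brought to 3.75 mL → factor 3750/250 = 15
Product of known-step factors = 5.4 × 10^5
Overall factor = 0.200 M / (123 nM) = 1.626 × 10^6
Step-1 factor = 1.626 × 10^6 / 5.4 × 10^5 = 3.0111
v = 90 μL / 3.0111 = 29.9 μL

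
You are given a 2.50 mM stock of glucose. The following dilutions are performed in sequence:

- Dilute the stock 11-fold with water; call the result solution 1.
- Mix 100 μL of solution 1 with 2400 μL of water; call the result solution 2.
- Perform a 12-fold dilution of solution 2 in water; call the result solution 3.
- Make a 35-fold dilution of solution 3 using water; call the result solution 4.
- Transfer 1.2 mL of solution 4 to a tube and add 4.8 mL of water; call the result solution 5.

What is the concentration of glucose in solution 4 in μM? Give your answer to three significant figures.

Step 1: 11-fold → factor 11
Step 2: 100 μL + 2400 μL = 2500 μL total → factor 2500/100 = 25
Step 3: 12-fold → factor 12
Step 4: 35-fold → factor 35
Dilution factor through solution 4 = 11 × 25 × 12 × 35 = 1.155 × 10^5
[solution 4] = 2.50 mM / 1.155 × 10^5 = 2.165 × 10^-5 mM = 0.0216 μM

0.0216 μM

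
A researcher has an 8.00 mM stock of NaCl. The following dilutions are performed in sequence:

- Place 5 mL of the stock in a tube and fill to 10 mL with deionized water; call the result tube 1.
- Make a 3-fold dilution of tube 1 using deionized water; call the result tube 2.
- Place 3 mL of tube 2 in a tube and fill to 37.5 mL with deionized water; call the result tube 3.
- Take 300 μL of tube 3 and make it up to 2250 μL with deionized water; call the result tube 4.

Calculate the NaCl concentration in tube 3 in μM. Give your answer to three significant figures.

Step 1: 5 mL brought to 10 mL → factor 10/5 = 2
Step 2: 3-fold → factor 3
Step 3: 3 mL brought to 37.5 mL → factor 37.5/3 = 12.5
Dilution factor through tube 3 = 2 × 3 × 12.5 = 75
[tube 3] = 8.00 mM / 75 = 0.1067 mM = 107 μM

107 μM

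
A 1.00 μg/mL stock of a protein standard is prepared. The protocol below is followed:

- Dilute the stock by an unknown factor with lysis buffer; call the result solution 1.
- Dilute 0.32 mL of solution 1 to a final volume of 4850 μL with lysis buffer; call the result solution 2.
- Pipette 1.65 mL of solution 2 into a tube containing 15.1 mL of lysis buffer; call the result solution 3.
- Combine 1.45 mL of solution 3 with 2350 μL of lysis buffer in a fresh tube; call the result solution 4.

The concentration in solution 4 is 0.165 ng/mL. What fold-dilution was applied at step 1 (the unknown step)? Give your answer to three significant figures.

Step 1: unknown factor x
Step 2: 0.32 mL brought to 4850 μL → factor 4.85/0.32 = 15.156
Step 3: 1.65 mL + 15.1 mL = 16.75 mL total → factor 16.75/1.65 = 10.152
Step 4: 1.45 mL + 2350 μL = 3.8 mL total → factor 3.8/1.45 = 2.6207
Product of known-step factors = 403.22
Overall factor = 1.00 μg/mL / (0.165 ng/mL) = 6060.6
x = 6060.6 / 403.22 = 15.0

15.0-fold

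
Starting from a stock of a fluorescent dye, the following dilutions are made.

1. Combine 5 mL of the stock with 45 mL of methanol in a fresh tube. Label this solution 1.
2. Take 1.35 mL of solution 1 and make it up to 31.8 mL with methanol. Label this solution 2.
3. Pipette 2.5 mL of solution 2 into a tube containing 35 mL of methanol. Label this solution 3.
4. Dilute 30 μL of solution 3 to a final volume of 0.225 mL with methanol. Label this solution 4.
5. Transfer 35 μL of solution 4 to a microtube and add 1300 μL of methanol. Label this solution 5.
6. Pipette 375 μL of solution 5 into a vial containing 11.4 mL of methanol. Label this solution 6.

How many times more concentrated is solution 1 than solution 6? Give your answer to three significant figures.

Step 1: 5 mL + 45 mL = 50 mL total → factor 50/5 = 10
Step 2: 1.35 mL brought to 31.8 mL → factor 31.8/1.35 = 23.556
Step 3: 2.5 mL + 35 mL = 37.5 mL total → factor 37.5/2.5 = 15
Step 4: 30 μL brought to 0.225 mL → factor 225/30 = 7.5
Step 5: 35 μL + 1300 μL = 1335 μL total → factor 1335/35 = 38.143
Step 6: 375 μL + 11.4 mL = 11775 μL total → factor 11775/375 = 31.4
Dilution factor to solution 1 = 10; to solution 6 = 3.1739 × 10^7
[solution 1]/[solution 6] = (factor to solution 6)/(factor to solution 1) = 3.1739 × 10^7/10 = 3.17 × 10^6

3.17 × 10^6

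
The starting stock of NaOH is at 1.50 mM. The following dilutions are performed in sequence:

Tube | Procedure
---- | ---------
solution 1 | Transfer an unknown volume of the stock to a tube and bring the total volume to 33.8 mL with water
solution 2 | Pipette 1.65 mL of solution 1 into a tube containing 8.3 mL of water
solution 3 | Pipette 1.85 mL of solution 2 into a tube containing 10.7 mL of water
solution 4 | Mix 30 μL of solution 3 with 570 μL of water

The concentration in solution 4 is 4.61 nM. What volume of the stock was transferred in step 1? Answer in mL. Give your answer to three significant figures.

Step 1: v brought to 33.8 mL → factor = 33.8 mL/v
Step 2: 1.65 mL + 8.3 mL = 9.95 mL total → factor 9.95/1.65 = 6.0303
Step 3: 1.85 mL + 10.7 mL = 12.55 mL total → factor 12.55/1.85 = 6.7838
Step 4: 30 μL + 570 μL = 600 μL total → factor 600/30 = 20
Product of known-step factors = 818.17
Overall factor = 1.50 mM / (4.61 nM) = 3.2538 × 10^5
Step-1 factor = 3.2538 × 10^5 / 818.17 = 397.69
v = 33.8 mL / 397.69 = 0.0850 mL

0.0850 mL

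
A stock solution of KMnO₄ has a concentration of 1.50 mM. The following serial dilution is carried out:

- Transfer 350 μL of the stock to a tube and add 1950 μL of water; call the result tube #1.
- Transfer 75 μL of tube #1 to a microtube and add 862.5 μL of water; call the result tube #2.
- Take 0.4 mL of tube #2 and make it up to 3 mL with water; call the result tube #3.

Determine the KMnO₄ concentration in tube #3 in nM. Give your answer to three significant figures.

2.43 × 10^3 nM

Step 1: 350 μL + 1950 μL = 2300 μL total → factor 2300/350 = 6.5714
Step 2: 75 μL + 862.5 μL = 937.5 μL total → factor 937.5/75 = 12.5
Step 3: 0.4 mL brought to 3 mL → factor 3/0.4 = 7.5
Overall dilution factor = 6.5714 × 12.5 × 7.5 = 616.07
Final = 1.50 mM / 616.07 = 0.002435 mM = 2.43 × 10^3 nM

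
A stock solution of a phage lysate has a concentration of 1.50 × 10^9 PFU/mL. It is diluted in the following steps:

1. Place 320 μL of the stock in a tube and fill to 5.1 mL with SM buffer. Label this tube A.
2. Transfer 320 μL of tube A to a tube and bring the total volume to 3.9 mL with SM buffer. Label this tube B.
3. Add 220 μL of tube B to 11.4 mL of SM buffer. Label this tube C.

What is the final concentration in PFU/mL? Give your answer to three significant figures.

1.46 × 10^5 PFU/mL

Step 1: 320 μL brought to 5.1 mL → factor 5100/320 = 15.938
Step 2: 320 μL brought to 3.9 mL → factor 3900/320 = 12.188
Step 3: 220 μL + 11.4 mL = 11620 μL total → factor 11620/220 = 52.818
Overall dilution factor = 15.938 × 12.188 × 52.818 = 10259
Final = 1.50 × 10^9 PFU/mL / 10259 = 1.46 × 10^5 PFU/mL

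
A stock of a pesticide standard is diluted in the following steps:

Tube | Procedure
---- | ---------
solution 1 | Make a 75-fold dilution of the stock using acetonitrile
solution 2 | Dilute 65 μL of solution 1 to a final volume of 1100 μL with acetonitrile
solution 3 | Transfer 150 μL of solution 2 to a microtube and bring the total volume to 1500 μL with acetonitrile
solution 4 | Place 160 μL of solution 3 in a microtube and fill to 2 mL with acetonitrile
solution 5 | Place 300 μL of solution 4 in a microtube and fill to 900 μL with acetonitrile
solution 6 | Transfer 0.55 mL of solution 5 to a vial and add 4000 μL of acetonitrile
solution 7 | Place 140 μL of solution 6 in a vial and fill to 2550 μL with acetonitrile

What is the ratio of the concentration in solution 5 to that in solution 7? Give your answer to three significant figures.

151

Step 1: 75-fold → factor 75
Step 2: 65 μL brought to 1100 μL → factor 1100/65 = 16.923
Step 3: 150 μL brought to 1500 μL → factor 1500/150 = 10
Step 4: 160 μL brought to 2 mL → factor 2000/160 = 12.5
Step 5: 300 μL brought to 900 μL → factor 900/300 = 3
Step 6: 0.55 mL + 4000 μL = 4.55 mL total → factor 4.55/0.55 = 8.2727
Step 7: 140 μL brought to 2550 μL → factor 2550/140 = 18.214
Dilution factor to solution 5 = 4.7596 × 10^5; to solution 7 = 7.1719 × 10^7
[solution 5]/[solution 7] = (factor to solution 7)/(factor to solution 5) = 7.1719 × 10^7/4.7596 × 10^5 = 151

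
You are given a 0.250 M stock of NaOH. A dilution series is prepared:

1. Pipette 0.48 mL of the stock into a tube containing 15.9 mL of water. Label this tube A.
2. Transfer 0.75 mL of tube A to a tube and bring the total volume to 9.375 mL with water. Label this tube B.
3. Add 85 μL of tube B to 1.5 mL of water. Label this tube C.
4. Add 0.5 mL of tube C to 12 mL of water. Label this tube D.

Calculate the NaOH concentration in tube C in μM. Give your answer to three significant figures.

31.4 μM

Step 1: 0.48 mL + 15.9 mL = 16.38 mL total → factor 16.38/0.48 = 34.125
Step 2: 0.75 mL brought to 9.375 mL → factor 9.375/0.75 = 12.5
Step 3: 85 μL + 1.5 mL = 1585 μL total → factor 1585/85 = 18.647
Dilution factor through tube C = 34.125 × 12.5 × 18.647 = 7954.1
[tube C] = 0.250 M / 7954.1 = 3.143 × 10^-5 M = 31.4 μM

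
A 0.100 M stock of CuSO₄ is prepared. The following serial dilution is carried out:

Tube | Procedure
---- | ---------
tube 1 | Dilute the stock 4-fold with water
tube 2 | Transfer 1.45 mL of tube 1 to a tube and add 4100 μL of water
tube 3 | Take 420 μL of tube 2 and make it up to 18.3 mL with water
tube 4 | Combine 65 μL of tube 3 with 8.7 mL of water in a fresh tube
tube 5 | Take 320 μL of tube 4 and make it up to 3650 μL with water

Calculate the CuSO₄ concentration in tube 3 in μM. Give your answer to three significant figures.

150 μM

Step 1: 4-fold → factor 4
Step 2: 1.45 mL + 4100 μL = 5.55 mL total → factor 5.55/1.45 = 3.8276
Step 3: 420 μL brought to 18.3 mL → factor 18300/420 = 43.571
Dilution factor through tube 3 = 4 × 3.8276 × 43.571 = 667.09
[tube 3] = 0.100 M / 667.09 = 0.0001499 M = 150 μM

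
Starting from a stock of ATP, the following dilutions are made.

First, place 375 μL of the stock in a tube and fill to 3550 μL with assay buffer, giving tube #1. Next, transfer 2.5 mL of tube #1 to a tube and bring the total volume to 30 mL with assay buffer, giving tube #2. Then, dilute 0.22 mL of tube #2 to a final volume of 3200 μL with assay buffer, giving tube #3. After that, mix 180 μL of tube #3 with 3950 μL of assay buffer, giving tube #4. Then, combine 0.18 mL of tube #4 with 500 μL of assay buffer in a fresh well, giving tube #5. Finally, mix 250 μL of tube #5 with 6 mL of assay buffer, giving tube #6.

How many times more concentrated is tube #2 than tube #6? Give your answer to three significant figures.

Step 1: 375 μL brought to 3550 μL → factor 3550/375 = 9.4667
Step 2: 2.5 mL brought to 30 mL → factor 30/2.5 = 12
Step 3: 0.22 mL brought to 3200 μL → factor 3.2/0.22 = 14.545
Step 4: 180 μL + 3950 μL = 4130 μL total → factor 4130/180 = 22.944
Step 5: 0.18 mL + 500 μL = 0.68 mL total → factor 0.68/0.18 = 3.7778
Step 6: 250 μL + 6 mL = 6250 μL total → factor 6250/250 = 25
Dilution factor to tube #2 = 113.6; to tube #6 = 3.5806 × 10^6
[tube #2]/[tube #6] = (factor to tube #6)/(factor to tube #2) = 3.5806 × 10^6/113.6 = 3.15 × 10^4

3.15 × 10^4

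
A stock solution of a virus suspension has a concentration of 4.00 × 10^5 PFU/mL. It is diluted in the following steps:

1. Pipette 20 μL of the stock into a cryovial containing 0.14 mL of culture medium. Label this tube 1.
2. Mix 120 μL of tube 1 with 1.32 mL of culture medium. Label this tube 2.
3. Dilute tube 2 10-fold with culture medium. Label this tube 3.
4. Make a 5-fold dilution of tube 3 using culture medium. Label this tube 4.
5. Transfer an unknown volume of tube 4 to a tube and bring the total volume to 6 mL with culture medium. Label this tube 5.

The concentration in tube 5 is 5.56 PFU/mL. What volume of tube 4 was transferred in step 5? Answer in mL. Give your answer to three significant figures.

0.400 mL

Step 1: 20 μL + 0.14 mL = 160 μL total → factor 160/20 = 8
Step 2: 120 μL + 1.32 mL = 1440 μL total → factor 1440/120 = 12
Step 3: 10-fold → factor 10
Step 4: 5-fold → factor 5
Step 5: v brought to 6 mL → factor = 6 mL/v
Product of known-step factors = 4800
Overall factor = 4.00 × 10^5 PFU/mL / (5.56 PFU/mL) = 71942
Step-5 factor = 71942 / 4800 = 14.988
v = 6 mL / 14.988 = 0.400 mL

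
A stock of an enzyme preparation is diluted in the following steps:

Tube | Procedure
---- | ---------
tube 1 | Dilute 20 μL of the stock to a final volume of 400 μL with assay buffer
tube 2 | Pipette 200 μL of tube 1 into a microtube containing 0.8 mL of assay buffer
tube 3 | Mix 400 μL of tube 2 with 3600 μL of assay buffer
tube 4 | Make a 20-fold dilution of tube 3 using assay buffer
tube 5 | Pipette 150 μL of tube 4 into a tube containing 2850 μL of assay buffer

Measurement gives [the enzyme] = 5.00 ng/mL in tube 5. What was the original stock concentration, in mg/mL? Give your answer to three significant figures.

2.00 mg/mL

Step 1: 20 μL brought to 400 μL → factor 400/20 = 20
Step 2: 200 μL + 0.8 mL = 1000 μL total → factor 1000/200 = 5
Step 3: 400 μL + 3600 μL = 4000 μL total → factor 4000/400 = 10
Step 4: 20-fold → factor 20
Step 5: 150 μL + 2850 μL = 3000 μL total → factor 3000/150 = 20
Overall dilution factor = 20 × 5 × 10 × 20 × 20 = 4 × 10^5
Stock = 5.00 ng/mL × 4 × 10^5 = 2.000 × 10^6 ng/mL = 2.00 mg/mL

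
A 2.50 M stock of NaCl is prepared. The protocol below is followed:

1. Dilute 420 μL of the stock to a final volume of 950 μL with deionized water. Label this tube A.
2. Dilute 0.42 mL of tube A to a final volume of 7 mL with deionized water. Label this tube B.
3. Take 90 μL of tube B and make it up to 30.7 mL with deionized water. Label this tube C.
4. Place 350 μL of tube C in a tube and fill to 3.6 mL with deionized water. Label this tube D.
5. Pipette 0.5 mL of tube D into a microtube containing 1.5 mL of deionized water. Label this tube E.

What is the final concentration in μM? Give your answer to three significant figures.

Step 1: 420 μL brought to 950 μL → factor 950/420 = 2.2619
Step 2: 0.42 mL brought to 7 mL → factor 7/0.42 = 16.667
Step 3: 90 μL brought to 30.7 mL → factor 30700/90 = 341.11
Step 4: 350 μL brought to 3.6 mL → factor 3600/350 = 10.286
Step 5: 0.5 mL + 1.5 mL = 2 mL total → factor 2/0.5 = 4
Overall dilution factor = 2.2619 × 16.667 × 341.11 × 10.286 × 4 = 5.2907 × 10^5
Final = 2.50 M / 5.2907 × 10^5 = 4.725 × 10^-6 M = 4.73 μM

4.73 μM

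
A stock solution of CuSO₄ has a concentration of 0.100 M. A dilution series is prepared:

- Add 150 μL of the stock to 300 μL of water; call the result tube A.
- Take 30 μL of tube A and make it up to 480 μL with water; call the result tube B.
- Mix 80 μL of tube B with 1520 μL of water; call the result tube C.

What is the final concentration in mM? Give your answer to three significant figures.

Step 1: 150 μL + 300 μL = 450 μL total → factor 450/150 = 3
Step 2: 30 μL brought to 480 μL → factor 480/30 = 16
Step 3: 80 μL + 1520 μL = 1600 μL total → factor 1600/80 = 20
Overall dilution factor = 3 × 16 × 20 = 960
Final = 0.100 M / 960 = 0.0001042 M = 0.104 mM

0.104 mM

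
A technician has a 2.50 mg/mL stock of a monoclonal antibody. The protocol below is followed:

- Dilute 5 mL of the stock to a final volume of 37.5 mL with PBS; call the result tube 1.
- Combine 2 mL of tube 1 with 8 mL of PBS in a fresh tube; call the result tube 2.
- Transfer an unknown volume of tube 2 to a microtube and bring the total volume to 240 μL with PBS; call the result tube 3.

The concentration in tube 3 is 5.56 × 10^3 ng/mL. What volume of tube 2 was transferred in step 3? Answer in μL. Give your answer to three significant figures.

20.0 μL

Step 1: 5 mL brought to 37.5 mL → factor 37.5/5 = 7.5
Step 2: 2 mL + 8 mL = 10 mL total → factor 10/2 = 5
Step 3: v brought to 240 μL → factor = 240 μL/v
Product of known-step factors = 37.5
Overall factor = 2.50 mg/mL / (5.56 × 10^3 ng/mL) = 449.64
Step-3 factor = 449.64 / 37.5 = 11.99
v = 240 μL / 11.99 = 20.0 μL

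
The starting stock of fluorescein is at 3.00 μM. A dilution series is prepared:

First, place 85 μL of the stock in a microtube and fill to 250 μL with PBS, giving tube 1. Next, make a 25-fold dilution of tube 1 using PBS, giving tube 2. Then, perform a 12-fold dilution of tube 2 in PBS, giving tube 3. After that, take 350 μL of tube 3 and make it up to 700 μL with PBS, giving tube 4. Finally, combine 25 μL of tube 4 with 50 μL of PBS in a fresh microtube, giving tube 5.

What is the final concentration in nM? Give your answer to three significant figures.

Step 1: 85 μL brought to 250 μL → factor 250/85 = 2.9412
Step 2: 25-fold → factor 25
Step 3: 12-fold → factor 12
Step 4: 350 μL brought to 700 μL → factor 700/350 = 2
Step 5: 25 μL + 50 μL = 75 μL total → factor 75/25 = 3
Overall dilution factor = 2.9412 × 25 × 12 × 2 × 3 = 5294.1
Final = 3.00 μM / 5294.1 = 0.0005667 μM = 0.567 nM

0.567 nM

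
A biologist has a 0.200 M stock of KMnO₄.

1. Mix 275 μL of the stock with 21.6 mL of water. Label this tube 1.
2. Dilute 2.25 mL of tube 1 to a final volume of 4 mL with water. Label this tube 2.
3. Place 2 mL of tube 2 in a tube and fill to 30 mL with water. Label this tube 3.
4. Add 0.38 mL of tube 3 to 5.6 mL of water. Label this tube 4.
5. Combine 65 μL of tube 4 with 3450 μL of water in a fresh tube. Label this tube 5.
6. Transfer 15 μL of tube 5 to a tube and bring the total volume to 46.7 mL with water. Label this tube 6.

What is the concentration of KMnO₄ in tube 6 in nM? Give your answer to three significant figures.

0.0356 nM

Step 1: 275 μL + 21.6 mL = 21875 μL total → factor 21875/275 = 79.545
Step 2: 2.25 mL brought to 4 mL → factor 4/2.25 = 1.7778
Step 3: 2 mL brought to 30 mL → factor 30/2 = 15
Step 4: 0.38 mL + 5.6 mL = 5.98 mL total → factor 5.98/0.38 = 15.737
Step 5: 65 μL + 3450 μL = 3515 μL total → factor 3515/65 = 54.077
Step 6: 15 μL brought to 46.7 mL → factor 46700/15 = 3113.3
Overall dilution factor = 79.545 × 1.7778 × 15 × 15.737 × 54.077 × 3113.3 = 5.62 × 10^9
Final = 0.200 M / 5.62 × 10^9 = 3.559 × 10^-11 M = 0.0356 nM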